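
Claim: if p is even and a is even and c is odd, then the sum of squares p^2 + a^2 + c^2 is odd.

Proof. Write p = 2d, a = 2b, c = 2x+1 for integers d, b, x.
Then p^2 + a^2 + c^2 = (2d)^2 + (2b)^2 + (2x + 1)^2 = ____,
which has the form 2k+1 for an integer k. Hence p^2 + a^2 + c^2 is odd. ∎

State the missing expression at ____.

(2d)^2 + (2b)^2 + (2x + 1)^2 = 4b^2 + 4d^2 + 4x^2 + 4x + 1
= 2(2b^2 + 2d^2 + 2x^2 + 2x) + 1.
Since 2b^2 + 2d^2 + 2x^2 + 2x is an integer, the sum of squares is of the form 2k+1 for an integer k.

2(2b^2 + 2d^2 + 2x^2 + 2x) + 1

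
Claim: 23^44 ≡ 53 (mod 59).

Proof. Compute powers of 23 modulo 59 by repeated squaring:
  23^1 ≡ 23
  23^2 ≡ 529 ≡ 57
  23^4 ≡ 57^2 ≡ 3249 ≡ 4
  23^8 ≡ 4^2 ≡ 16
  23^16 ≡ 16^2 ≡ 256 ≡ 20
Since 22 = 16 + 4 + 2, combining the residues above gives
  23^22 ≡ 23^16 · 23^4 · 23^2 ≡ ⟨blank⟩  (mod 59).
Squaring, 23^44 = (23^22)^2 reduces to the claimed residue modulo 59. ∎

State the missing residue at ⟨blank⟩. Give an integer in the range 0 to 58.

17

Multiply the listed residues: 20 · 4 · 57 = 80 → 4560.
Reducing modulo 59: 4560 = 77·59 + 17, so 23^22 ≡ 17.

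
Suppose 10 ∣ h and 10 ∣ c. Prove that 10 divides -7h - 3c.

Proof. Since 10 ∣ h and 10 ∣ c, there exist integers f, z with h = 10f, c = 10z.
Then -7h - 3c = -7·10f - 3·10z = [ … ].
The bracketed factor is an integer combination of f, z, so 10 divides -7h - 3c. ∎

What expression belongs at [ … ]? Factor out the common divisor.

Pull the common 10 out of every term: -7·10f - 3·10z = 10(-7f - 3z).
-7f - 3z is an integer, which exhibits the divisibility.

10(-7f - 3z)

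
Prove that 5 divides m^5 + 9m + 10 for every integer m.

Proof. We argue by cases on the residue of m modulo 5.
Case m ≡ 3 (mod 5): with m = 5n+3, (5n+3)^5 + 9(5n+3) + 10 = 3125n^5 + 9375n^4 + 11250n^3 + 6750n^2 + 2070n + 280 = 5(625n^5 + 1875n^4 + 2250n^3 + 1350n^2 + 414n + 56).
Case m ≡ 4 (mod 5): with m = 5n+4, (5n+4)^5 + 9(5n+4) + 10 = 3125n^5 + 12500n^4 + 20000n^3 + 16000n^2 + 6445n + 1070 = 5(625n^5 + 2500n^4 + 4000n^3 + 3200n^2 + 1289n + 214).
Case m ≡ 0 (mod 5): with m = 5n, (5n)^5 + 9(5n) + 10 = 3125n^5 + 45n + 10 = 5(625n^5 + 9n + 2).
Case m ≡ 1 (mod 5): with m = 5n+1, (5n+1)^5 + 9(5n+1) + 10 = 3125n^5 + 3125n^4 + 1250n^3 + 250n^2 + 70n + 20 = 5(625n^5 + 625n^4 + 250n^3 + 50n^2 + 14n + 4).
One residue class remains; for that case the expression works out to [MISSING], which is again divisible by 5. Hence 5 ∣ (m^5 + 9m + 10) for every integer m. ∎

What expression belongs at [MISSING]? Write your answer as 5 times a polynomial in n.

5(625n^5 + 1250n^4 + 1000n^3 + 400n^2 + 89n + 12)

Only m ≡ 2 (mod 5) is unaccounted for. Put m = 5n+2:
(5n+2)^5 + 9(5n+2) + 10 expands to 3125n^5 + 6250n^4 + 5000n^3 + 2000n^2 + 445n + 60,
and factoring out 5 leaves 5(625n^5 + 1250n^4 + 1000n^3 + 400n^2 + 89n + 12).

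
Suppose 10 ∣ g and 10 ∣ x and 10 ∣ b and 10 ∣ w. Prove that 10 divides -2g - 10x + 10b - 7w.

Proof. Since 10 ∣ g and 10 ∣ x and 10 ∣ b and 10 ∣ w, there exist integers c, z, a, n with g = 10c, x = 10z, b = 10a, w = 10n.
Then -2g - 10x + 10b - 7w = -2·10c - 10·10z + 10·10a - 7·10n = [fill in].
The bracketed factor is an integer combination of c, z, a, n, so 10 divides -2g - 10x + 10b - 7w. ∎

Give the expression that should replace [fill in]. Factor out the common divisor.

Pull the common 10 out of every term: -2·10c - 10·10z + 10·10a - 7·10n = 10(10a - 2c - 7n - 10z).
10a - 2c - 7n - 10z is an integer, which exhibits the divisibility.

10(10a - 2c - 7n - 10z)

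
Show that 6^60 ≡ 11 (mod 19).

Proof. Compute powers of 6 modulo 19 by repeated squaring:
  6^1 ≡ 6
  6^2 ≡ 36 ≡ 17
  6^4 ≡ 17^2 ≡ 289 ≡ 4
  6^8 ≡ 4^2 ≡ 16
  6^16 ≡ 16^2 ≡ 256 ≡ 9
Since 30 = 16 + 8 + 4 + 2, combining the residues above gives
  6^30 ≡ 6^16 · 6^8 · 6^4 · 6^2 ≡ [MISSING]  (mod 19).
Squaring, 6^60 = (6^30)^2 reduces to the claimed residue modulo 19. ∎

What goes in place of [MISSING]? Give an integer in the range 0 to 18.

7

Multiply the listed residues: 9 · 16 · 4 · 17 = 144 → 576 → 9792.
Reducing modulo 19: 9792 = 515·19 + 7, so 6^30 ≡ 7.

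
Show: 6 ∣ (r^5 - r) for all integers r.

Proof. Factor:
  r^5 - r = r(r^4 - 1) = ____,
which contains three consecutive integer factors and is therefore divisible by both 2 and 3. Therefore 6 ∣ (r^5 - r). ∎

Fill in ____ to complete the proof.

(r - 1)r(r + 1)(r^2 + 1)

r^4 - 1 = (r^2 - 1)(r^2 + 1), and r^2 - 1 = (r-1)(r+1).
So r(r^4 - 1) = (r - 1)r(r + 1)(r^2 + 1).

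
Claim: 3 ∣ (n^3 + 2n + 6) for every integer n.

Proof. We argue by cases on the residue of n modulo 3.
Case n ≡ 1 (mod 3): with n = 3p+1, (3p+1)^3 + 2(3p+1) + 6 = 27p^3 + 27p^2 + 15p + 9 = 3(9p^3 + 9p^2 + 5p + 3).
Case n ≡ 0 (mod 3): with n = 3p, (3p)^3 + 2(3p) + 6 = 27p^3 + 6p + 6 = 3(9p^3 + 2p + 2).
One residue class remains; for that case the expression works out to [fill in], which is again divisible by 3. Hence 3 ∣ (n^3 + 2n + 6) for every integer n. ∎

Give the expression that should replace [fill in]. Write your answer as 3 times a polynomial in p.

3(9p^3 + 18p^2 + 14p + 6)

Only n ≡ 2 (mod 3) is unaccounted for. Put n = 3p+2:
(3p+2)^3 + 2(3p+2) + 6 expands to 27p^3 + 54p^2 + 42p + 18,
and factoring out 3 leaves 3(9p^3 + 18p^2 + 14p + 6).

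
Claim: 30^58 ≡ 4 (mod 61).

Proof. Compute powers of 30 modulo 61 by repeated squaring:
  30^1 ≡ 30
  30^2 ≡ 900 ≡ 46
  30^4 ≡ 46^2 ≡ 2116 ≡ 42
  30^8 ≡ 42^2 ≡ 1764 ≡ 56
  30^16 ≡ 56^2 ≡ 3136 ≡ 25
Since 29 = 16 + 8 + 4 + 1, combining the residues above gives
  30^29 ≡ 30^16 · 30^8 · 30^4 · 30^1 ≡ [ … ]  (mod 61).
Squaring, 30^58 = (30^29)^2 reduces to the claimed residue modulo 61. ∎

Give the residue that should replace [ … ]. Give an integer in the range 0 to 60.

2

Multiply the listed residues: 25 · 56 · 42 · 30 = 1400 → 58800 → 1764000.
Reducing modulo 61: 1764000 = 28918·61 + 2, so 30^29 ≡ 2.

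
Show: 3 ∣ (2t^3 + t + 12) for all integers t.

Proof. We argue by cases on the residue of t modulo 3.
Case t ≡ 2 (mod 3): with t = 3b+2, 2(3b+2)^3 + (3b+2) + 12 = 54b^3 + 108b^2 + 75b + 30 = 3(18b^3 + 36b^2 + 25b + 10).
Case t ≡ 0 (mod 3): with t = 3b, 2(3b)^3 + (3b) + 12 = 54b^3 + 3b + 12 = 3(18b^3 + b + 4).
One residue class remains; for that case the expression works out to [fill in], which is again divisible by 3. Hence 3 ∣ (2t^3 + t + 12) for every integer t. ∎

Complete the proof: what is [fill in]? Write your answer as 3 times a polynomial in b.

3(18b^3 + 18b^2 + 7b + 5)

Only t ≡ 1 (mod 3) is unaccounted for. Put t = 3b+1:
2(3b+1)^3 + (3b+1) + 12 expands to 54b^3 + 54b^2 + 21b + 15,
and factoring out 3 leaves 3(18b^3 + 18b^2 + 7b + 5).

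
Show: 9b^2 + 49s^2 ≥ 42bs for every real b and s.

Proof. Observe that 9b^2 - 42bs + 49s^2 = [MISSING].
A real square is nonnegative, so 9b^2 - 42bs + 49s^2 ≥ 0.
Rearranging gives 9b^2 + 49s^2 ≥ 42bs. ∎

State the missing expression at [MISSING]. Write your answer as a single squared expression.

9b^2 - 42bs + 49s^2 is a perfect-square trinomial: the outer terms are (3b)^2 and (7s)^2, and the cross term is -2·3b·7s.
So 9b^2 - 42bs + 49s^2 = (3b - 7s)^2 ≥ 0.

(3b - 7s)^2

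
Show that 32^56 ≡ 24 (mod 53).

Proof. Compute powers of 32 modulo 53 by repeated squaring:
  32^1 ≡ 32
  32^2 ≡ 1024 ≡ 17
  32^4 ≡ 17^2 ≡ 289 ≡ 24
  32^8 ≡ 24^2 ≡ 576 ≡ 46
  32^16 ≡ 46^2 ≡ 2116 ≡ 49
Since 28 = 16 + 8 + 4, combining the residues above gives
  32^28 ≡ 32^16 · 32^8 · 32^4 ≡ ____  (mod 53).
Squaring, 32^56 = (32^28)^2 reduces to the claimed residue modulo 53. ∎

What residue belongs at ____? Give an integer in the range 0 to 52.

Multiply the listed residues: 49 · 46 · 24 = 2254 → 54096.
Reducing modulo 53: 54096 = 1020·53 + 36, so 32^28 ≡ 36.

36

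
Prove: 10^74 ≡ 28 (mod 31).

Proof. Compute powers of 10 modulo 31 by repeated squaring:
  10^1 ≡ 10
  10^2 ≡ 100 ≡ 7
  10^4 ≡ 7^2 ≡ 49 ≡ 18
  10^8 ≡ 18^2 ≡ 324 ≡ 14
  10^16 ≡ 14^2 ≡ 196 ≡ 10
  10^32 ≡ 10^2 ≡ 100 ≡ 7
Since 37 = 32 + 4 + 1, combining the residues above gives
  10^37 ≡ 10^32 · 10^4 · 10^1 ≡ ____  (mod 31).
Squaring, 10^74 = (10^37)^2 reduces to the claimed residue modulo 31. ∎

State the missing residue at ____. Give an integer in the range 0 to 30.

20

Multiply the listed residues: 7 · 18 · 10 = 126 → 1260.
Reducing modulo 31: 1260 = 40·31 + 20, so 10^37 ≡ 20.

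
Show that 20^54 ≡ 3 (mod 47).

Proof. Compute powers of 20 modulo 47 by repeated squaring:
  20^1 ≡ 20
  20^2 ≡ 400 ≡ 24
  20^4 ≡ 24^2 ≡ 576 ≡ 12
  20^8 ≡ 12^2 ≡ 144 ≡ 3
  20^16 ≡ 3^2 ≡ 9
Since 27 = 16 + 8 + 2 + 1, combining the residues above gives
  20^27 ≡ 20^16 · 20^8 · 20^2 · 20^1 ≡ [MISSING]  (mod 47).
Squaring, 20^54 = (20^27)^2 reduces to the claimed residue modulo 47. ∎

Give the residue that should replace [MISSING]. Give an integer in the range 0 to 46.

Multiply the listed residues: 9 · 3 · 24 · 20 = 27 → 648 → 12960.
Reducing modulo 47: 12960 = 275·47 + 35, so 20^27 ≡ 35.

35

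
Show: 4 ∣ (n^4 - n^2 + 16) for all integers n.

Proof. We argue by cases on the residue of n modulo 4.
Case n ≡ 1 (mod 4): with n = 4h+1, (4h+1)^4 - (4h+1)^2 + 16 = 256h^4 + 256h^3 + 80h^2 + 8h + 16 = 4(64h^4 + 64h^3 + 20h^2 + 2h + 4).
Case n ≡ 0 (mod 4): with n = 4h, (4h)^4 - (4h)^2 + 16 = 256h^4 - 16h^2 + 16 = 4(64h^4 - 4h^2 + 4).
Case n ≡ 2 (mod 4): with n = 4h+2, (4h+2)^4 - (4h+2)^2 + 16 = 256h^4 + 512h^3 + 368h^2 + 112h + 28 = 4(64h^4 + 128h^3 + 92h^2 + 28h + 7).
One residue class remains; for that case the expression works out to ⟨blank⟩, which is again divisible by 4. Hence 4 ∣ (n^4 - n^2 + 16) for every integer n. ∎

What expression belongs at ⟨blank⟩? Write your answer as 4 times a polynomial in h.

4(64h^4 + 192h^3 + 212h^2 + 102h + 22)

The residues treated are {1, 0, 2}, so the missing case is n ≡ 3 (mod 4); write n = 4h+3.
Then (4h+3)^4 - (4h+3)^2 + 16 = 256h^4 + 768h^3 + 848h^2 + 408h + 88 = 4(64h^4 + 192h^3 + 212h^2 + 102h + 22).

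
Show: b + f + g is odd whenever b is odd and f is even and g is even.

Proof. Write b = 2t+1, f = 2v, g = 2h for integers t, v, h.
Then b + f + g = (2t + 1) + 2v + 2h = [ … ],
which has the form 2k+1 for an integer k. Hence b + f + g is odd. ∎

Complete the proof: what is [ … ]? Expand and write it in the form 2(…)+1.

(2t + 1) + 2v + 2h = 2h + 2t + 2v + 1
= 2(h + t + v) + 1.
Since h + t + v is an integer, the sum is of the form 2k+1 for an integer k.

2(h + t + v) + 1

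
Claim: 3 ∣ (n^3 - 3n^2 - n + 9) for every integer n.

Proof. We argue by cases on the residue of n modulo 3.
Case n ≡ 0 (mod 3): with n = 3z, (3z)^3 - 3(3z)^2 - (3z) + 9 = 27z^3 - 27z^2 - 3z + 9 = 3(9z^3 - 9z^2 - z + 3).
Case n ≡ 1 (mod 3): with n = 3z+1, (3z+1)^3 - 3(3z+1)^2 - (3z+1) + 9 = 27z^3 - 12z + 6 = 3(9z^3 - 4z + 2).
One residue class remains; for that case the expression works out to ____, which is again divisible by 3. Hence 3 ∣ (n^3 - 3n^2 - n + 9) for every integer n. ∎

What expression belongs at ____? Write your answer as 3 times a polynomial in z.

3(9z^3 + 9z^2 - z + 1)

Only n ≡ 2 (mod 3) is unaccounted for. Put n = 3z+2:
(3z+2)^3 - 3(3z+2)^2 - (3z+2) + 9 expands to 27z^3 + 27z^2 - 3z + 3,
and factoring out 3 leaves 3(9z^3 + 9z^2 - z + 1).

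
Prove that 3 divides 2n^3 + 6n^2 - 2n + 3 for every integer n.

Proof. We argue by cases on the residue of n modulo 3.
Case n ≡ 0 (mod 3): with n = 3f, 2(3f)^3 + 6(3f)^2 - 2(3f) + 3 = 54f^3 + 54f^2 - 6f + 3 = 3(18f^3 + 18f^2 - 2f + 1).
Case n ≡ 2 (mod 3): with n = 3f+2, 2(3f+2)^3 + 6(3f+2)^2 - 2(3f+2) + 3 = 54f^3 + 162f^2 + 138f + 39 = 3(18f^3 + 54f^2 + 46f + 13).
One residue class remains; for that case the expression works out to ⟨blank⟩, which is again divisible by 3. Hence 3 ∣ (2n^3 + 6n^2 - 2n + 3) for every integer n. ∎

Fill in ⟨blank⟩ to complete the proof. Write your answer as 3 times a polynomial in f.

The residues treated are {0, 2}, so the missing case is n ≡ 1 (mod 3); write n = 3f+1.
Then 2(3f+1)^3 + 6(3f+1)^2 - 2(3f+1) + 3 = 54f^3 + 108f^2 + 48f + 9 = 3(18f^3 + 36f^2 + 16f + 3).

3(18f^3 + 36f^2 + 16f + 3)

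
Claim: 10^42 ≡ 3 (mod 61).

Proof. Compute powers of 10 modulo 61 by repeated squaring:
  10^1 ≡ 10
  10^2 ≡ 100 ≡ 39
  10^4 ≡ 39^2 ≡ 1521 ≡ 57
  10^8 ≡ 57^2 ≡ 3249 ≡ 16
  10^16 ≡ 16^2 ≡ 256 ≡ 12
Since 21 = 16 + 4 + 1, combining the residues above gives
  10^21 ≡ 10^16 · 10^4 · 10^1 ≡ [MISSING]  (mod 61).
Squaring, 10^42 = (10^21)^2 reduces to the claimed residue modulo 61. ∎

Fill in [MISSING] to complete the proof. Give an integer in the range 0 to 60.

8

10^16 · 10^4 · 10^1 ≡ 12 · 57 · 10 = 6840.
6840 mod 61 = 8, so 10^21 ≡ 8 (mod 61).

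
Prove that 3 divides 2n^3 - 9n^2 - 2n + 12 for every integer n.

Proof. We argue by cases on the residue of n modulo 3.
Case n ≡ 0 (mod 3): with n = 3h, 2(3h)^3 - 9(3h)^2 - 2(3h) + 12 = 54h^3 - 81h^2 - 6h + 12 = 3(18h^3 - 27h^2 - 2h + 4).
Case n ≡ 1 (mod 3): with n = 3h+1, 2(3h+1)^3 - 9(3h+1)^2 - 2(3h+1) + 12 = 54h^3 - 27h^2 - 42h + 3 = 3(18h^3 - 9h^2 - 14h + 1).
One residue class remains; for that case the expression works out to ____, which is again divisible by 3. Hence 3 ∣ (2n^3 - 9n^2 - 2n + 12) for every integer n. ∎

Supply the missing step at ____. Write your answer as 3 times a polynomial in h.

The residues treated are {0, 1}, so the missing case is n ≡ 2 (mod 3); write n = 3h+2.
Then 2(3h+2)^3 - 9(3h+2)^2 - 2(3h+2) + 12 = 54h^3 + 27h^2 - 42h - 12 = 3(18h^3 + 9h^2 - 14h - 4).

3(18h^3 + 9h^2 - 14h - 4)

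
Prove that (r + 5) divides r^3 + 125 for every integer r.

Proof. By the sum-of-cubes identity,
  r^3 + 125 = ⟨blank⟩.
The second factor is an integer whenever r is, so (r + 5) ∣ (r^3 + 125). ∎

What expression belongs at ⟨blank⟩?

(r + 5)(r^2 - 5r + 25)

a^3 + b^3 = (a + b)(a^2 - ab + b^2). With a = r, b = 5:
r^3 + 125 = (r + 5)(r^2 - 5r + 25).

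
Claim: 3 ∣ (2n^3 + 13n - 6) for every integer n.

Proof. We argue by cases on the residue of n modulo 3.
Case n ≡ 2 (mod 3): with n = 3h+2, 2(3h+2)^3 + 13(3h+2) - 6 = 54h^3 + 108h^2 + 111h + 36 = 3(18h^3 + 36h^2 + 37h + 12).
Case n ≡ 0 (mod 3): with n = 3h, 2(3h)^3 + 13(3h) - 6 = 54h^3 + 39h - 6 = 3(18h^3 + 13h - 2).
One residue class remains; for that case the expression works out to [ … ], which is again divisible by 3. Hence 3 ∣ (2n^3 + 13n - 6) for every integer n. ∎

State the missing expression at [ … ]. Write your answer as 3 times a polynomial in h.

3(18h^3 + 18h^2 + 19h + 3)

Only n ≡ 1 (mod 3) is unaccounted for. Put n = 3h+1:
2(3h+1)^3 + 13(3h+1) - 6 expands to 54h^3 + 54h^2 + 57h + 9,
and factoring out 3 leaves 3(18h^3 + 18h^2 + 19h + 3).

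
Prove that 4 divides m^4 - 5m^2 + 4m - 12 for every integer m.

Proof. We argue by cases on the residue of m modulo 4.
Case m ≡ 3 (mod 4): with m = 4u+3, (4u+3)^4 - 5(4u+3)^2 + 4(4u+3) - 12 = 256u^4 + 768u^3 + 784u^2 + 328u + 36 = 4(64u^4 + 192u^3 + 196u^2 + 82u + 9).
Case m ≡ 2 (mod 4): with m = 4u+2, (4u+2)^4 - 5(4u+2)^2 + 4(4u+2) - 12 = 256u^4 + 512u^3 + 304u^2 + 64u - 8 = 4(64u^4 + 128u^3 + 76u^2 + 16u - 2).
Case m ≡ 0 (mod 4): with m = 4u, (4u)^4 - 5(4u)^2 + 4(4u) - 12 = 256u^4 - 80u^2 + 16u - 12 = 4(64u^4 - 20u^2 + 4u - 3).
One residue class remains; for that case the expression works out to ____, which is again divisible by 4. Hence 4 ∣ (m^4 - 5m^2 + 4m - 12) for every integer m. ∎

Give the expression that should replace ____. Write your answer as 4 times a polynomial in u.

4(64u^4 + 64u^3 + 4u^2 - 2u - 3)

Only m ≡ 1 (mod 4) is unaccounted for. Put m = 4u+1:
(4u+1)^4 - 5(4u+1)^2 + 4(4u+1) - 12 expands to 256u^4 + 256u^3 + 16u^2 - 8u - 12,
and factoring out 4 leaves 4(64u^4 + 64u^3 + 4u^2 - 2u - 3).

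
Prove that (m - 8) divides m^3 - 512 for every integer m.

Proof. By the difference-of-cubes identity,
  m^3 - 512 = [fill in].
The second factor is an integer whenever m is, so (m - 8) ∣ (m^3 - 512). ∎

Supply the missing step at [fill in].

(m - 8)(m^2 + 8m + 64)

a^3 - b^3 = (a - b)(a^2 + ab + b^2). With a = m, b = 8:
m^3 - 512 = (m - 8)(m^2 + 8m + 64).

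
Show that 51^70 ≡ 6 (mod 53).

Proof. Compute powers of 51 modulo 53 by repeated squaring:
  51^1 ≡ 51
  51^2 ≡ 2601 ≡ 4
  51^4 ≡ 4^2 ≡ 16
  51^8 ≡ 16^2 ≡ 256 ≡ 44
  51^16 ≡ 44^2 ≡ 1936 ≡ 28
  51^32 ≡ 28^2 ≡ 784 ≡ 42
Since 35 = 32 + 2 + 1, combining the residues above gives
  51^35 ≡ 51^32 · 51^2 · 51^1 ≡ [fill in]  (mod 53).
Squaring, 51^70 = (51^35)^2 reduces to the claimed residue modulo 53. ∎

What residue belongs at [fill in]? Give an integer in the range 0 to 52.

Multiply the listed residues: 42 · 4 · 51 = 168 → 8568.
Reducing modulo 53: 8568 = 161·53 + 35, so 51^35 ≡ 35.

35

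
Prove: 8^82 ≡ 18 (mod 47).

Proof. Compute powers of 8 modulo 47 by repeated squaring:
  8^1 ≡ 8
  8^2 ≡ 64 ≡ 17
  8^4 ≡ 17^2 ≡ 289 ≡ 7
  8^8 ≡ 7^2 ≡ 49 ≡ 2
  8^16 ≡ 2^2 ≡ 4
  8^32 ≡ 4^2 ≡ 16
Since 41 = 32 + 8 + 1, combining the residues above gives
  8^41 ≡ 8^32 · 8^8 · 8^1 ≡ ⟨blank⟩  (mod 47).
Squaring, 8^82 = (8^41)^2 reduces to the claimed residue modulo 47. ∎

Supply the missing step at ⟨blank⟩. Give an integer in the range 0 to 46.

Multiply the listed residues: 16 · 2 · 8 = 32 → 256.
Reducing modulo 47: 256 = 5·47 + 21, so 8^41 ≡ 21.

21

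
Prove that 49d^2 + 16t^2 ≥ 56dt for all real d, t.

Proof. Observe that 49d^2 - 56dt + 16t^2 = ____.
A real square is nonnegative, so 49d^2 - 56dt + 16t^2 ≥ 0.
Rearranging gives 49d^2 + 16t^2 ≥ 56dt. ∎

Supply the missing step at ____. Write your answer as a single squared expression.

49d^2 - 56dt + 16t^2 is a perfect-square trinomial: the outer terms are (7d)^2 and (4t)^2, and the cross term is -2·7d·4t.
So 49d^2 - 56dt + 16t^2 = (7d - 4t)^2 ≥ 0.

(7d - 4t)^2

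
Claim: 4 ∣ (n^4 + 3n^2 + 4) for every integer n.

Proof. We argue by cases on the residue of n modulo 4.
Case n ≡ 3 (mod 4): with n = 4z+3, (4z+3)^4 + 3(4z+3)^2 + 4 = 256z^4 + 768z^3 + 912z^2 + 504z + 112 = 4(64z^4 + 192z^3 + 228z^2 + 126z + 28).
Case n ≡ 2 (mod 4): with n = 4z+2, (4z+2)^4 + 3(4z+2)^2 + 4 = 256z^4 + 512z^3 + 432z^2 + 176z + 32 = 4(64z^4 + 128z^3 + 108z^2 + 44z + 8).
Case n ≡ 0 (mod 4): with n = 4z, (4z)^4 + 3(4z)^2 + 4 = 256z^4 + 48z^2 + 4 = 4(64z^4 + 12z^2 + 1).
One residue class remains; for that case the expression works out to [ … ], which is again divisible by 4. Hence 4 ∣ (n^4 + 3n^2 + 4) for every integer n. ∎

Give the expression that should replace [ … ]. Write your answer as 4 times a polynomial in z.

4(64z^4 + 64z^3 + 36z^2 + 10z + 2)

Only n ≡ 1 (mod 4) is unaccounted for. Put n = 4z+1:
(4z+1)^4 + 3(4z+1)^2 + 4 expands to 256z^4 + 256z^3 + 144z^2 + 40z + 8,
and factoring out 4 leaves 4(64z^4 + 64z^3 + 36z^2 + 10z + 2).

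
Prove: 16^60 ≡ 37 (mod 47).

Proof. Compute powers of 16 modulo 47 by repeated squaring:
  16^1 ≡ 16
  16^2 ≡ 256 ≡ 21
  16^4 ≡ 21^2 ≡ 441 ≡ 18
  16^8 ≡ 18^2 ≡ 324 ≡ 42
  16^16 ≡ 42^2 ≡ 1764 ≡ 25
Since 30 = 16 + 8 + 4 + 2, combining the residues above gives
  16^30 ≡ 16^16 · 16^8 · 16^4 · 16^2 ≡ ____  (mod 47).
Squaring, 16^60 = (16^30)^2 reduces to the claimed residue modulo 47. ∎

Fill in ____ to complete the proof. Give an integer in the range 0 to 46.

32

16^16 · 16^8 · 16^4 · 16^2 ≡ 25 · 42 · 18 · 21 = 396900.
396900 mod 47 = 32, so 16^30 ≡ 32 (mod 47).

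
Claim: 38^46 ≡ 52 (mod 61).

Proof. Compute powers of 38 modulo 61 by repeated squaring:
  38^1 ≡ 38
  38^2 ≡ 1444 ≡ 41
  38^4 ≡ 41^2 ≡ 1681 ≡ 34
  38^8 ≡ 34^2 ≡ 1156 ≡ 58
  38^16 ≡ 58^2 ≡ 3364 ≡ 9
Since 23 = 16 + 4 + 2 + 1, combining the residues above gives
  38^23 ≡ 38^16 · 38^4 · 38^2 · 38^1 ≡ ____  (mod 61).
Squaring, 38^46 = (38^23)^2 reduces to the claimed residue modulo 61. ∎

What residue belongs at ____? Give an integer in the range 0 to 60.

Multiply the listed residues: 9 · 34 · 41 · 38 = 306 → 12546 → 476748.
Reducing modulo 61: 476748 = 7815·61 + 33, so 38^23 ≡ 33.

33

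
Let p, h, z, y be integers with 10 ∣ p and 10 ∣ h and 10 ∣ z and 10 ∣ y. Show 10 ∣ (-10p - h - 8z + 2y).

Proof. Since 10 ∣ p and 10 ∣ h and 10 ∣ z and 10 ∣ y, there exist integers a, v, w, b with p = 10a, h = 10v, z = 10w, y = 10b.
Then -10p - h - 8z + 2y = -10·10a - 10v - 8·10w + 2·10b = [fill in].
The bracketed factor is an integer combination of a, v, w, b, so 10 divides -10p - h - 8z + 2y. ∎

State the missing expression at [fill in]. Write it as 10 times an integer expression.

Each term has a factor of 10: -10·10a - 10v - 8·10w + 2·10b = 10·(-10a + 2b - v - 8w).
Since -10a + 2b - v - 8w is an integer, 10 ∣ (-10p - h - 8z + 2y).

10(-10a + 2b - v - 8w)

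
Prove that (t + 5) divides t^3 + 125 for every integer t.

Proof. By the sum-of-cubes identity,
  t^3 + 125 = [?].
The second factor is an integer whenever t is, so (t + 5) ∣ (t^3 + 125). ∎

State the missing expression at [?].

(t + 5)(t^2 - 5t + 25)

Polynomial division of t^3 + 125 by t + 5 leaves remainder 0 and quotient t^2 - 5t + 25.
Hence t^3 + 125 = (t + 5)(t^2 - 5t + 25).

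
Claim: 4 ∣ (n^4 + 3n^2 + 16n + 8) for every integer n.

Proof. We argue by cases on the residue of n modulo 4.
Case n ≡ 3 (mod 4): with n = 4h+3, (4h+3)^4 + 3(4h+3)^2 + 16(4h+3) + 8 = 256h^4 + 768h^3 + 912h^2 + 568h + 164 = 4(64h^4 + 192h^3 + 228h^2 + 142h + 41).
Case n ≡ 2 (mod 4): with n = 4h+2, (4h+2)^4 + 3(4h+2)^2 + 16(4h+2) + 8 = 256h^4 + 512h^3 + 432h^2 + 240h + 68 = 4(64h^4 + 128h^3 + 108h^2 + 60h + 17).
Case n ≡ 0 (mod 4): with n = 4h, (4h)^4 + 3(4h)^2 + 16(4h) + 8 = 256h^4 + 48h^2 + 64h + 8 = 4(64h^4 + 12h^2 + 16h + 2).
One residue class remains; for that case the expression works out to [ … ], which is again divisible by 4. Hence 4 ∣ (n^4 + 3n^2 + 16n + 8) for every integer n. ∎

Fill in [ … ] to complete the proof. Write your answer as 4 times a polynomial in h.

4(64h^4 + 64h^3 + 36h^2 + 26h + 7)

Only n ≡ 1 (mod 4) is unaccounted for. Put n = 4h+1:
(4h+1)^4 + 3(4h+1)^2 + 16(4h+1) + 8 expands to 256h^4 + 256h^3 + 144h^2 + 104h + 28,
and factoring out 4 leaves 4(64h^4 + 64h^3 + 36h^2 + 26h + 7).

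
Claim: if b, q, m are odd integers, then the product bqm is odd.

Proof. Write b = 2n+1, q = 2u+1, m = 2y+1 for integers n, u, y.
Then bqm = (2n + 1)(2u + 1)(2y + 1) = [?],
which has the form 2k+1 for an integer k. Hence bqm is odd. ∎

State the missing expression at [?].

2(4nuy + 2nu + 2ny + n + 2uy + u + y) + 1

(2n + 1)(2u + 1)(2y + 1) = 8nuy + 4nu + 4ny + 2n + 4uy + 2u + 2y + 1
= 2(4nuy + 2nu + 2ny + n + 2uy + u + y) + 1.
Since 4nuy + 2nu + 2ny + n + 2uy + u + y is an integer, the product is of the form 2k+1 for an integer k.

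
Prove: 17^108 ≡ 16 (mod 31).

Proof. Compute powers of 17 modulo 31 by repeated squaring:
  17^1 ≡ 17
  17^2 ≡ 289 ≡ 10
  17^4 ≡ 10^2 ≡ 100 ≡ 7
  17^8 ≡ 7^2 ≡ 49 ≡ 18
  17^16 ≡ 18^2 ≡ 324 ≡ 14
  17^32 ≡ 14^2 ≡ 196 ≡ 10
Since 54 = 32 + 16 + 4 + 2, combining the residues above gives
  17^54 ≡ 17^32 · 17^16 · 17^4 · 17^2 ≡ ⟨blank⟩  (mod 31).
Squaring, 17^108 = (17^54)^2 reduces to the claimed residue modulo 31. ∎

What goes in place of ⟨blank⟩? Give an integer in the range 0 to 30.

17^32 · 17^16 · 17^4 · 17^2 ≡ 10 · 14 · 7 · 10 = 9800.
9800 mod 31 = 4, so 17^54 ≡ 4 (mod 31).

4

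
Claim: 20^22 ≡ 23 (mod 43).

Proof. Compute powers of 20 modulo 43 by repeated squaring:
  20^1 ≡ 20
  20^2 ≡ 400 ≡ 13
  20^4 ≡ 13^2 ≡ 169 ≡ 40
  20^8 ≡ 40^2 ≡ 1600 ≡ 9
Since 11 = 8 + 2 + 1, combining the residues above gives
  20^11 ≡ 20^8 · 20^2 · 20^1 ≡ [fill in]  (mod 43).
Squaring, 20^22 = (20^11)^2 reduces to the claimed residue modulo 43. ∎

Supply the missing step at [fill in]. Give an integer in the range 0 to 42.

18

Multiply the listed residues: 9 · 13 · 20 = 117 → 2340.
Reducing modulo 43: 2340 = 54·43 + 18, so 20^11 ≡ 18.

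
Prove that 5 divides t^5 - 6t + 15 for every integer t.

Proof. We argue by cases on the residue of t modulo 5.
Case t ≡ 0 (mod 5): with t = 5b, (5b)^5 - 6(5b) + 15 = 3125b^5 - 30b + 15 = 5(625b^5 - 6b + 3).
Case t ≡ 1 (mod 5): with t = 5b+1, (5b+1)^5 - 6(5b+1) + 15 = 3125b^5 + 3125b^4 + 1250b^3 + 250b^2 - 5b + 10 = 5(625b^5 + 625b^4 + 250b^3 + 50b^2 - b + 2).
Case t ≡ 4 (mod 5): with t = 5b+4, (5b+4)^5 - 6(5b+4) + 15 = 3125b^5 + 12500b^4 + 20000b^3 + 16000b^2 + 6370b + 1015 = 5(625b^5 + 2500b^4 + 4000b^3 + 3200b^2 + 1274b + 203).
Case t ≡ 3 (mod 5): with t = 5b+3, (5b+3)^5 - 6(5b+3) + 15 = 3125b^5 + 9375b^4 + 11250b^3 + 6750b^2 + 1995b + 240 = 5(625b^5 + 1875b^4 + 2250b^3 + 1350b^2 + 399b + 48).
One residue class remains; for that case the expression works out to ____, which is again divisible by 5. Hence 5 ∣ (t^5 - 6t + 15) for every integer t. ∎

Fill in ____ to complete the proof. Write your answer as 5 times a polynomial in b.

The residues treated are {0, 1, 4, 3}, so the missing case is t ≡ 2 (mod 5); write t = 5b+2.
Then (5b+2)^5 - 6(5b+2) + 15 = 3125b^5 + 6250b^4 + 5000b^3 + 2000b^2 + 370b + 35 = 5(625b^5 + 1250b^4 + 1000b^3 + 400b^2 + 74b + 7).

5(625b^5 + 1250b^4 + 1000b^3 + 400b^2 + 74b + 7)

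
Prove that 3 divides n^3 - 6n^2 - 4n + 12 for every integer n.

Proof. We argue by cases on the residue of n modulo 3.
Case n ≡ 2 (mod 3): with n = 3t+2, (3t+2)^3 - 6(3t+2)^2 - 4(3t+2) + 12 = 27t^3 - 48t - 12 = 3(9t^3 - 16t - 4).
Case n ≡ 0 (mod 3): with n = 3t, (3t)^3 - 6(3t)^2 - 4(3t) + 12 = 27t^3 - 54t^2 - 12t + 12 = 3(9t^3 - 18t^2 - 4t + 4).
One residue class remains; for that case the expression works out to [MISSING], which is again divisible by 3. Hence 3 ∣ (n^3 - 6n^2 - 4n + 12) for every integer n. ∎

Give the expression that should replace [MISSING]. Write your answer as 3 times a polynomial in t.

3(9t^3 - 9t^2 - 13t + 1)

Only n ≡ 1 (mod 3) is unaccounted for. Put n = 3t+1:
(3t+1)^3 - 6(3t+1)^2 - 4(3t+1) + 12 expands to 27t^3 - 27t^2 - 39t + 3,
and factoring out 3 leaves 3(9t^3 - 9t^2 - 13t + 1).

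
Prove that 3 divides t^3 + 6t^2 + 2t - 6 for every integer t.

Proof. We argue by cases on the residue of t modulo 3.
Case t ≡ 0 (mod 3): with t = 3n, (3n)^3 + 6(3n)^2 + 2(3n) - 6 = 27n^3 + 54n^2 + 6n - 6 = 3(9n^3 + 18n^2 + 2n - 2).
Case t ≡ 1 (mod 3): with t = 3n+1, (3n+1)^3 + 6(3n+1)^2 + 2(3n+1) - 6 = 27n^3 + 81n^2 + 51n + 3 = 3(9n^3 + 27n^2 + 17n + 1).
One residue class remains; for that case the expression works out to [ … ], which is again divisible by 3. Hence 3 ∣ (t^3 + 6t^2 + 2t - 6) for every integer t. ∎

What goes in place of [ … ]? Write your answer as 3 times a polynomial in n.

3(9n^3 + 36n^2 + 38n + 10)

The residues treated are {0, 1}, so the missing case is t ≡ 2 (mod 3); write t = 3n+2.
Then (3n+2)^3 + 6(3n+2)^2 + 2(3n+2) - 6 = 27n^3 + 108n^2 + 114n + 30 = 3(9n^3 + 36n^2 + 38n + 10).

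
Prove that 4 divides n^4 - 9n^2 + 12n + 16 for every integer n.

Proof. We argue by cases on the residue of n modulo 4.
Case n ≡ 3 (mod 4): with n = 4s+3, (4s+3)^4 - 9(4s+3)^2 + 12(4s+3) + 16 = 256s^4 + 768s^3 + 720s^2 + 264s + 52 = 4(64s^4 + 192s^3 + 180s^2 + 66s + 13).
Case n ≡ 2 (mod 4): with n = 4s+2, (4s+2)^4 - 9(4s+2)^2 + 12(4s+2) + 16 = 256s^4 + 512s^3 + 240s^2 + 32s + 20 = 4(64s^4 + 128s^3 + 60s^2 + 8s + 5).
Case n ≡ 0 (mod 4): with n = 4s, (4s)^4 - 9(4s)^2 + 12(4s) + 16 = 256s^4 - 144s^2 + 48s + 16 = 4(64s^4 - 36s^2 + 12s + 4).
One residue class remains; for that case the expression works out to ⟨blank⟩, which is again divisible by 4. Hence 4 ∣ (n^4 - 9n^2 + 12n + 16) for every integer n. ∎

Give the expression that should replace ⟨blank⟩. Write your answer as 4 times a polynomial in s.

Only n ≡ 1 (mod 4) is unaccounted for. Put n = 4s+1:
(4s+1)^4 - 9(4s+1)^2 + 12(4s+1) + 16 expands to 256s^4 + 256s^3 - 48s^2 - 8s + 20,
and factoring out 4 leaves 4(64s^4 + 64s^3 - 12s^2 - 2s + 5).

4(64s^4 + 64s^3 - 12s^2 - 2s + 5)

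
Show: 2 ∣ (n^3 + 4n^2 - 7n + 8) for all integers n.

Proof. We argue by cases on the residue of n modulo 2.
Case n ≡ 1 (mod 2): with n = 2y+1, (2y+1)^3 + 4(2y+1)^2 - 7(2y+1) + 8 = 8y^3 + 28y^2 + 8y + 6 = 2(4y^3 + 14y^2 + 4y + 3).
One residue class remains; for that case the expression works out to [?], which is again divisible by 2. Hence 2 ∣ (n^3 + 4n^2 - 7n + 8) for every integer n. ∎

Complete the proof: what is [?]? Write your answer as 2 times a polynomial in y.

2(4y^3 + 8y^2 - 7y + 4)

The residues treated are {1}, so the missing case is n ≡ 0 (mod 2); write n = 2y.
Then (2y)^3 + 4(2y)^2 - 7(2y) + 8 = 8y^3 + 16y^2 - 14y + 8 = 2(4y^3 + 8y^2 - 7y + 4).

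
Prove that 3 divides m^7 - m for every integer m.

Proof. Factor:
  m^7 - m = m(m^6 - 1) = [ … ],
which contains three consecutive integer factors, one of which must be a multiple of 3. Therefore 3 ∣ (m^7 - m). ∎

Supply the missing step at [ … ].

m^6 - 1 = (m^2 - 1)(m^4 + m^2 + 1), and m^2 - 1 = (m-1)(m+1).
So m(m^6 - 1) = (m - 1)m(m + 1)(m^4 + m^2 + 1).

(m - 1)m(m + 1)(m^4 + m^2 + 1)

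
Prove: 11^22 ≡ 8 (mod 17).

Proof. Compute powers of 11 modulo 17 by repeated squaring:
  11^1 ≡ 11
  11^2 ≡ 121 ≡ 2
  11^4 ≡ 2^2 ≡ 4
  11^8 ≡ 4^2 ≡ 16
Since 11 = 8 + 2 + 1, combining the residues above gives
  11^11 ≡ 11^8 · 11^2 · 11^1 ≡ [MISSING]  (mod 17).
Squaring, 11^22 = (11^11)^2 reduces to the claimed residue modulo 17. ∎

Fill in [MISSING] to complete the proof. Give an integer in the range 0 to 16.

Multiply the listed residues: 16 · 2 · 11 = 32 → 352.
Reducing modulo 17: 352 = 20·17 + 12, so 11^11 ≡ 12.

12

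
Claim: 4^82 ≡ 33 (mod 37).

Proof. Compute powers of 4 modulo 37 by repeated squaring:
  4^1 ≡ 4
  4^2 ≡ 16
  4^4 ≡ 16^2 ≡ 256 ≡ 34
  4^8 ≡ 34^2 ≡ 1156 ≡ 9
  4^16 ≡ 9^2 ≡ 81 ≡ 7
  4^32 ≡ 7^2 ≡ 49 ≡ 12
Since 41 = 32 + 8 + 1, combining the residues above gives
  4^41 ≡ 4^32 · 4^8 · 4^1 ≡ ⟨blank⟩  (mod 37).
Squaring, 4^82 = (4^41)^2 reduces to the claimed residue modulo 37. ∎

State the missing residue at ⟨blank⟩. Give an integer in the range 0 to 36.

25

4^32 · 4^8 · 4^1 ≡ 12 · 9 · 4 = 432.
432 mod 37 = 25, so 4^41 ≡ 25 (mod 37).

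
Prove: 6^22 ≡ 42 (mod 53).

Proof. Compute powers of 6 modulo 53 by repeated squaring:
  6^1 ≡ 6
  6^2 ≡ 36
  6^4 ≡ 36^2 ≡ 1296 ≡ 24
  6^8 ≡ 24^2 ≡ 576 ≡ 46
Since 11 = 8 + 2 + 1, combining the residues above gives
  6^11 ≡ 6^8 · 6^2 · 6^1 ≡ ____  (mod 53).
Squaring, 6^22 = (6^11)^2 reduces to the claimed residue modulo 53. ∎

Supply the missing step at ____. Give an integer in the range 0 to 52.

6^8 · 6^2 · 6^1 ≡ 46 · 36 · 6 = 9936.
9936 mod 53 = 25, so 6^11 ≡ 25 (mod 53).

25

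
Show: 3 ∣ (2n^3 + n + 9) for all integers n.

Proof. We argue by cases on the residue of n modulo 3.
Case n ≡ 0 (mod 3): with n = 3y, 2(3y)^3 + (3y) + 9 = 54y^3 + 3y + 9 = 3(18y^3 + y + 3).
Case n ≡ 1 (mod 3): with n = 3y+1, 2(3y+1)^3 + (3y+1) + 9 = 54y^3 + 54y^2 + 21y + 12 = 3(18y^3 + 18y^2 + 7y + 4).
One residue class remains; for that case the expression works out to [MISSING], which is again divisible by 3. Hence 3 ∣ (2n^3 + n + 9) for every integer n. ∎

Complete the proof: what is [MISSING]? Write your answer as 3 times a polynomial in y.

The residues treated are {0, 1}, so the missing case is n ≡ 2 (mod 3); write n = 3y+2.
Then 2(3y+2)^3 + (3y+2) + 9 = 54y^3 + 108y^2 + 75y + 27 = 3(18y^3 + 36y^2 + 25y + 9).

3(18y^3 + 36y^2 + 25y + 9)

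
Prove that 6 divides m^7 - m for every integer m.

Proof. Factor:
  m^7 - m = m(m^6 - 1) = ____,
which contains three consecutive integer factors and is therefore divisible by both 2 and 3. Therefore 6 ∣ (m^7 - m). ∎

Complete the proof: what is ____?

m^6 - 1 = (m^2 - 1)(m^4 + m^2 + 1), and m^2 - 1 = (m-1)(m+1).
So m(m^6 - 1) = (m - 1)m(m + 1)(m^4 + m^2 + 1).

(m - 1)m(m + 1)(m^4 + m^2 + 1)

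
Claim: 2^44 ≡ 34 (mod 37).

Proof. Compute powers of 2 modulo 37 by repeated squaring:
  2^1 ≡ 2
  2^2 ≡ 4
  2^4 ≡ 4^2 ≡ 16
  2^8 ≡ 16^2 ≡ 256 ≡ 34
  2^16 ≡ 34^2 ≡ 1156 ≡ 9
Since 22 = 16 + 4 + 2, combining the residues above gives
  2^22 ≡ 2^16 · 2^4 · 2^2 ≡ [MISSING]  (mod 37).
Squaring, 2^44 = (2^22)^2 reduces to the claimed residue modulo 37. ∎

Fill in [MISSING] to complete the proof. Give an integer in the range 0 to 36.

21

Multiply the listed residues: 9 · 16 · 4 = 144 → 576.
Reducing modulo 37: 576 = 15·37 + 21, so 2^22 ≡ 21.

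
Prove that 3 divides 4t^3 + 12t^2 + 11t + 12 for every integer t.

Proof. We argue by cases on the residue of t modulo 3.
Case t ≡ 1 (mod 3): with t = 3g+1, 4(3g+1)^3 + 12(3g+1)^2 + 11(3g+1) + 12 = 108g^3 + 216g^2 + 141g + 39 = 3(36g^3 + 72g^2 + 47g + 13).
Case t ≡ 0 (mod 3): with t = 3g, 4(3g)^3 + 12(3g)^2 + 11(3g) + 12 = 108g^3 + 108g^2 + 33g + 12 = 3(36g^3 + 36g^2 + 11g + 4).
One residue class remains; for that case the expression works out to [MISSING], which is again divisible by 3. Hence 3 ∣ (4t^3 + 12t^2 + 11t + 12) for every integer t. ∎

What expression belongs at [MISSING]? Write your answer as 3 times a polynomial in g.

3(36g^3 + 108g^2 + 107g + 38)

The residues treated are {1, 0}, so the missing case is t ≡ 2 (mod 3); write t = 3g+2.
Then 4(3g+2)^3 + 12(3g+2)^2 + 11(3g+2) + 12 = 108g^3 + 324g^2 + 321g + 114 = 3(36g^3 + 108g^2 + 107g + 38).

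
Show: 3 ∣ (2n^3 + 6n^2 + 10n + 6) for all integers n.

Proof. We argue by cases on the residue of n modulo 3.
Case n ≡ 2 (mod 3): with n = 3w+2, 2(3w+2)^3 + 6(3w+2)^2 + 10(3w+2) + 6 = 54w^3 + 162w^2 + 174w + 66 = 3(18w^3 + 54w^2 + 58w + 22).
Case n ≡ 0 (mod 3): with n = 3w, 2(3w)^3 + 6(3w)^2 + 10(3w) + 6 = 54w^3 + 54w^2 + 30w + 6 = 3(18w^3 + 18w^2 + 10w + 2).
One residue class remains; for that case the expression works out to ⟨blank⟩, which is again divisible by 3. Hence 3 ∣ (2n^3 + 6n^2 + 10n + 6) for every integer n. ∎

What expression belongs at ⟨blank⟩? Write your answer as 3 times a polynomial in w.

Only n ≡ 1 (mod 3) is unaccounted for. Put n = 3w+1:
2(3w+1)^3 + 6(3w+1)^2 + 10(3w+1) + 6 expands to 54w^3 + 108w^2 + 84w + 24,
and factoring out 3 leaves 3(18w^3 + 36w^2 + 28w + 8).

3(18w^3 + 36w^2 + 28w + 8)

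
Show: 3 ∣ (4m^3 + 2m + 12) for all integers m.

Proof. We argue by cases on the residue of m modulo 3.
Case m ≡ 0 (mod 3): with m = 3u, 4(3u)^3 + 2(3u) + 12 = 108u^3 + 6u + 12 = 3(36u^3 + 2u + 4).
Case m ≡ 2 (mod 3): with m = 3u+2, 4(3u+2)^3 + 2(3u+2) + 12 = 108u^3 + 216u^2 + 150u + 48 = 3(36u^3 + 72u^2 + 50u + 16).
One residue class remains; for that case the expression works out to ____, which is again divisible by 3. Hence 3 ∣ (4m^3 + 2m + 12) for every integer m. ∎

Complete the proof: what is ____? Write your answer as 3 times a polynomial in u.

The residues treated are {0, 2}, so the missing case is m ≡ 1 (mod 3); write m = 3u+1.
Then 4(3u+1)^3 + 2(3u+1) + 12 = 108u^3 + 108u^2 + 42u + 18 = 3(36u^3 + 36u^2 + 14u + 6).

3(36u^3 + 36u^2 + 14u + 6)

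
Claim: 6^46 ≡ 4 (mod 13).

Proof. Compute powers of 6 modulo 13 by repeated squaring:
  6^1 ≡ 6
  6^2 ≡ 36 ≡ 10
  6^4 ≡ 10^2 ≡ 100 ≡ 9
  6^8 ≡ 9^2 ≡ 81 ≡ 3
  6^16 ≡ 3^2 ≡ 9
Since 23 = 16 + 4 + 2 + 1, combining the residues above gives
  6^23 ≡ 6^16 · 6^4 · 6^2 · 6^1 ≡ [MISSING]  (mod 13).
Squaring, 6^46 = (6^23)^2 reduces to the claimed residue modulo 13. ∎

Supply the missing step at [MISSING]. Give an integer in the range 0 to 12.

11

Multiply the listed residues: 9 · 9 · 10 · 6 = 81 → 810 → 4860.
Reducing modulo 13: 4860 = 373·13 + 11, so 6^23 ≡ 11.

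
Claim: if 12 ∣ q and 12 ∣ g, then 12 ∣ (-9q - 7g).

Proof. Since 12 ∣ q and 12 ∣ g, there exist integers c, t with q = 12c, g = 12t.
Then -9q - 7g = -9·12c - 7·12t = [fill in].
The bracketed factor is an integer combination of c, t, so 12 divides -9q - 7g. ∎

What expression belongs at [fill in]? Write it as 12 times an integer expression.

Pull the common 12 out of every term: -9·12c - 7·12t = 12(-9c - 7t).
-9c - 7t is an integer, which exhibits the divisibility.

12(-9c - 7t)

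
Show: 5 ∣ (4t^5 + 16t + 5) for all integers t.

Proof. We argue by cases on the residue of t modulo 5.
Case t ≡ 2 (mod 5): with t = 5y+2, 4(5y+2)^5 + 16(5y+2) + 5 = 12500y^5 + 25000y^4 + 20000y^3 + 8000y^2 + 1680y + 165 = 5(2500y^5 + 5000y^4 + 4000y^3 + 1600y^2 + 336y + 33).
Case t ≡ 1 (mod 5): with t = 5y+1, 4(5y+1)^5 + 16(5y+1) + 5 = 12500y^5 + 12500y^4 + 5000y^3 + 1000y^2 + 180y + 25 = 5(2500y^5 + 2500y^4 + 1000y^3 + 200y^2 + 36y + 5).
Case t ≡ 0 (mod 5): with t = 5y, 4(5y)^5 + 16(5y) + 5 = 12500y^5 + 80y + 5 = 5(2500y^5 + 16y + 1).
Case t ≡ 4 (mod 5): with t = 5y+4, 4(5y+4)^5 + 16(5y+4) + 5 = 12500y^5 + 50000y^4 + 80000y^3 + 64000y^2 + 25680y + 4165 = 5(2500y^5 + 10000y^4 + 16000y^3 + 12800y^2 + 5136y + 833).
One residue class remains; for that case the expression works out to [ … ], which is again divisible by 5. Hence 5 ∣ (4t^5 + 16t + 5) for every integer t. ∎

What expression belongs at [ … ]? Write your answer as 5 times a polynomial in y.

The residues treated are {2, 1, 0, 4}, so the missing case is t ≡ 3 (mod 5); write t = 5y+3.
Then 4(5y+3)^5 + 16(5y+3) + 5 = 12500y^5 + 37500y^4 + 45000y^3 + 27000y^2 + 8180y + 1025 = 5(2500y^5 + 7500y^4 + 9000y^3 + 5400y^2 + 1636y + 205).

5(2500y^5 + 7500y^4 + 9000y^3 + 5400y^2 + 1636y + 205)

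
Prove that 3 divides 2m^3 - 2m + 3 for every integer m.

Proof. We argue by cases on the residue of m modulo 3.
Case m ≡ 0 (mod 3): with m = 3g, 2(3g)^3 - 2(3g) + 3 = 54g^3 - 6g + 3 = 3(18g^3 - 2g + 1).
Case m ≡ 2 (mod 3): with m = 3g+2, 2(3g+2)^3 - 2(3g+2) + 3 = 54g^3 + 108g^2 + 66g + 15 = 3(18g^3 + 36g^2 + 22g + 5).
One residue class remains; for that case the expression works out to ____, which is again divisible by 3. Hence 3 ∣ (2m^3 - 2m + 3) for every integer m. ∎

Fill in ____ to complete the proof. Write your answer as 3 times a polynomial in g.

The residues treated are {0, 2}, so the missing case is m ≡ 1 (mod 3); write m = 3g+1.
Then 2(3g+1)^3 - 2(3g+1) + 3 = 54g^3 + 54g^2 + 12g + 3 = 3(18g^3 + 18g^2 + 4g + 1).

3(18g^3 + 18g^2 + 4g + 1)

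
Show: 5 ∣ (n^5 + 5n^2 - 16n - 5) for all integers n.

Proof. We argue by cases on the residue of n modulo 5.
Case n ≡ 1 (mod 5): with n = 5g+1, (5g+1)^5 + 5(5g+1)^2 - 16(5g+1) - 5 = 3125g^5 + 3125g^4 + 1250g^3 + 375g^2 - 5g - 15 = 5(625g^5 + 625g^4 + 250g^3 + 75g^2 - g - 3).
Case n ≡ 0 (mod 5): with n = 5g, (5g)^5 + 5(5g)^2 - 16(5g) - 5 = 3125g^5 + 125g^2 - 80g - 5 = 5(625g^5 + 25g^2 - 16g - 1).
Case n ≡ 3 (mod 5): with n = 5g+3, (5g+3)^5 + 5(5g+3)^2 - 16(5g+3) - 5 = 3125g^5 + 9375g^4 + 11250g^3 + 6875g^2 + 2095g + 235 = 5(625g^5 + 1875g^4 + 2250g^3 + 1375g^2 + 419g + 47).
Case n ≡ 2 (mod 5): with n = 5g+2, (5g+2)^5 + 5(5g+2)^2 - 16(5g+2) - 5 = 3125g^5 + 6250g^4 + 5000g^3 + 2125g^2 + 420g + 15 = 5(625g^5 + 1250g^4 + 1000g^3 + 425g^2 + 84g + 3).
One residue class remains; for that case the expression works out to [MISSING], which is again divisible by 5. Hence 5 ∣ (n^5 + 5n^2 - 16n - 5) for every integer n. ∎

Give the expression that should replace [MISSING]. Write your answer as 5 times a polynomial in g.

5(625g^5 + 2500g^4 + 4000g^3 + 3225g^2 + 1304g + 207)

Only n ≡ 4 (mod 5) is unaccounted for. Put n = 5g+4:
(5g+4)^5 + 5(5g+4)^2 - 16(5g+4) - 5 expands to 3125g^5 + 12500g^4 + 20000g^3 + 16125g^2 + 6520g + 1035,
and factoring out 5 leaves 5(625g^5 + 2500g^4 + 4000g^3 + 3225g^2 + 1304g + 207).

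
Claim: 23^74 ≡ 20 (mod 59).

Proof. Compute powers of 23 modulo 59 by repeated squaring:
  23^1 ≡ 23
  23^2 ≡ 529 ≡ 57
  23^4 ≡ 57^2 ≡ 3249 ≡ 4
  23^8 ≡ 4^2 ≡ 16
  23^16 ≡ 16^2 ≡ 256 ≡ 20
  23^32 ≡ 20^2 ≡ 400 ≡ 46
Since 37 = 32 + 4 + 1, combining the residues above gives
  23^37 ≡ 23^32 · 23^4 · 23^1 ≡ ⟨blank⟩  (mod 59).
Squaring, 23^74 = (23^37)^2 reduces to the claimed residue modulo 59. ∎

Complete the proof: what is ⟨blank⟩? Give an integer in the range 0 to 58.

43

Multiply the listed residues: 46 · 4 · 23 = 184 → 4232.
Reducing modulo 59: 4232 = 71·59 + 43, so 23^37 ≡ 43.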